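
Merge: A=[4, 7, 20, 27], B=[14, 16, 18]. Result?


Compare heads, take smaller each step.
Merged: [4, 7, 14, 16, 18, 20, 27]


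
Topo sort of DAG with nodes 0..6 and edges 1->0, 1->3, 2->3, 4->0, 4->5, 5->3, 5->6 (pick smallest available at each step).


Kahn's algorithm, process smallest node first
Order: [1, 2, 4, 0, 5, 3, 6]


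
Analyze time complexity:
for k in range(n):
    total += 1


Per nesting level: O(n) = O(n)
Complexity: O(n)


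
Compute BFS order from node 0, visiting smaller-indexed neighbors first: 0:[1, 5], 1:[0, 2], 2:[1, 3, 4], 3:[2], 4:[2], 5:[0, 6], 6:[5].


BFS queue: start with [0]
Visit order: [0, 1, 5, 2, 6, 3, 4]


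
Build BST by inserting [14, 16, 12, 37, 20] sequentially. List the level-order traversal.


Root = 14; build tree by BST insertion.
Level-Order traversal: [14, 12, 16, 37, 20]


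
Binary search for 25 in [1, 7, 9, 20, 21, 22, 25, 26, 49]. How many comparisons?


Search for 25:
[0,8] mid=4 arr[4]=21
[5,8] mid=6 arr[6]=25
Total: 2 comparisons


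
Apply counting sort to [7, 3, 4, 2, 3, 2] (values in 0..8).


Count array: [0, 0, 2, 2, 1, 0, 0, 1, 0]
Reconstruct: [2, 2, 3, 3, 4, 7]


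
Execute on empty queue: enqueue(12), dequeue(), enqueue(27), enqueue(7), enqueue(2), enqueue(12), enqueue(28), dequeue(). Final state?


enqueue(12) -> [12]
dequeue() returns 12 -> []
enqueue(27) -> [27]
enqueue(7) -> [27, 7]
enqueue(2) -> [27, 7, 2]
enqueue(12) -> [27, 7, 2, 12]
enqueue(28) -> [27, 7, 2, 12, 28]
dequeue() returns 27 -> [7, 2, 12, 28]
Final queue (front to back): [7, 2, 12, 28]


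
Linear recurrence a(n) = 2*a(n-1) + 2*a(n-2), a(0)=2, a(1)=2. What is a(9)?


Build bottom-up:
...a(7)=1136, a(8)=3104, a(9)=2*3104+2*1136=8480


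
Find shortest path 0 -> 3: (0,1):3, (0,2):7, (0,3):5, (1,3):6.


Dijkstra from 0:
Distances: {0: 0, 1: 3, 2: 7, 3: 5}
Shortest distance to 3 = 5, path = [0, 3]


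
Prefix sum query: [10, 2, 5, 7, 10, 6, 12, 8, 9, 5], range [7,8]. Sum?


Prefix sums: [0, 10, 12, 17, 24, 34, 40, 52, 60, 69, 74]
Sum[7..8] = prefix[9] - prefix[7] = 69 - 52 = 17


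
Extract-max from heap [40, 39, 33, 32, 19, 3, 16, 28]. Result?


Max = 40
Replace root with last, heapify down
Resulting heap: [39, 32, 33, 28, 19, 3, 16]


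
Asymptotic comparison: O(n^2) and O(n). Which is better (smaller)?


linear grows slower than quadratic
O(n) is asymptotically smaller; O(n^2) grows faster


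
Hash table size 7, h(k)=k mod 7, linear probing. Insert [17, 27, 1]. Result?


Insertions: 17->slot 3; 27->slot 6; 1->slot 1
Table: [None, 1, None, 17, None, None, 27]


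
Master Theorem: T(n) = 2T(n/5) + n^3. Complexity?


a=2, b=5, c=3. log_5(2)=0.431 < c=3. Case 3: O(n^c) = O(n^3)
Complexity: O(n^3)


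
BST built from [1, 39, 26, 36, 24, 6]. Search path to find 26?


BST root = 1
Search for 26: compare at each node
Path: [1, 39, 26]


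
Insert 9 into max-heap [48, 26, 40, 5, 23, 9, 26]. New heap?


Append 9: [48, 26, 40, 5, 23, 9, 26, 9]
Bubble up: swap idx 7(9) with idx 3(5)
Result: [48, 26, 40, 9, 23, 9, 26, 5]


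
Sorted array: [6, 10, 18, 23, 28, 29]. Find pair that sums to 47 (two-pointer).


Two pointers: lo=0, hi=5
Found pair: (18, 29) summing to 47


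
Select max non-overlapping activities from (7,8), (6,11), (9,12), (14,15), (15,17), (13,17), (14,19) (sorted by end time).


Greedy: pick earliest-ending, then skip overlaps.
Selected (4 activities): [(7, 8), (9, 12), (14, 15), (15, 17)]


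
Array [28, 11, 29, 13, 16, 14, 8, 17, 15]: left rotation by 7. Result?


Left rotate by 7: [17, 15, 28, 11, 29, 13, 16, 14, 8]


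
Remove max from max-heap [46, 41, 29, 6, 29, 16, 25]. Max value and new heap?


Max = 46
Replace root with last, heapify down
Resulting heap: [41, 29, 29, 6, 25, 16]


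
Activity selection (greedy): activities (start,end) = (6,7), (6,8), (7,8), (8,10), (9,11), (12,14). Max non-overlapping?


Greedy: pick earliest-ending, then skip overlaps.
Selected (4 activities): [(6, 7), (7, 8), (8, 10), (12, 14)]


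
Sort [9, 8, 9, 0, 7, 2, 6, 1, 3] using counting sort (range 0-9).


Count array: [1, 1, 1, 1, 0, 0, 1, 1, 1, 2]
Reconstruct: [0, 1, 2, 3, 6, 7, 8, 9, 9]


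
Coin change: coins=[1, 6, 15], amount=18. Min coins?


dp[0]=0; dp[i]=1+min(dp[i-c] for c in coins)
...dp[13]=3, dp[14]=4, dp[15]=1, dp[16]=2, dp[17]=3, dp[18]=3
Minimum coins for 18 = 3


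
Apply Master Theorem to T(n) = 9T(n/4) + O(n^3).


a=9, b=4, c=3. log_4(9)=1.585 < c=3. Case 3: O(n^c) = O(n^3)
Complexity: O(n^3)


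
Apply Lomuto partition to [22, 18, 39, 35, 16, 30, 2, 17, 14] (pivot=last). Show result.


Elements <= 14 go left of pivot.
Result: [2, 14, 39, 35, 16, 30, 22, 17, 18], pivot at index 1


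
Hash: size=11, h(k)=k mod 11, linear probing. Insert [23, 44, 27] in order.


Insertions: 23->slot 1; 44->slot 0; 27->slot 5
Table: [44, 23, None, None, None, 27, None, None, None, None, None]


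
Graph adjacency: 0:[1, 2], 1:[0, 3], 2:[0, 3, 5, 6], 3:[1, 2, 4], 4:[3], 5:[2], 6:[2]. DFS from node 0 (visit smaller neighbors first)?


DFS stack-based: start with [0]
Visit order: [0, 1, 3, 2, 5, 6, 4]


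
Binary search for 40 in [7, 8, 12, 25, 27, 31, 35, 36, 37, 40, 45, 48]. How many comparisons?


Search for 40:
[0,11] mid=5 arr[5]=31
[6,11] mid=8 arr[8]=37
[9,11] mid=10 arr[10]=45
[9,9] mid=9 arr[9]=40
Total: 4 comparisons


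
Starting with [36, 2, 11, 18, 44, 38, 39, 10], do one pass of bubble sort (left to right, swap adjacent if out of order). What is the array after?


After one pass: [2, 11, 18, 36, 38, 39, 10, 44]


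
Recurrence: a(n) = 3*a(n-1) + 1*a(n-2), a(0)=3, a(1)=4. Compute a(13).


Build bottom-up:
...a(11)=694435, a(12)=2293563, a(13)=3*2293563+1*694435=7575124


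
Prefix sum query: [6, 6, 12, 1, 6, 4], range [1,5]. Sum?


Prefix sums: [0, 6, 12, 24, 25, 31, 35]
Sum[1..5] = prefix[6] - prefix[1] = 35 - 6 = 29


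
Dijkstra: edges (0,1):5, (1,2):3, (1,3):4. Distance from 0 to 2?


Dijkstra from 0:
Distances: {0: 0, 1: 5, 2: 8, 3: 9}
Shortest distance to 2 = 8, path = [0, 1, 2]


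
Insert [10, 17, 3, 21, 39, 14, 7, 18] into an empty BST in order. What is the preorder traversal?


Root = 10; build tree by BST insertion.
Preorder traversal: [10, 3, 7, 17, 14, 21, 18, 39]


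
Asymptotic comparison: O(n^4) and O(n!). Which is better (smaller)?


quartic grows slower than factorial
O(n^4) is asymptotically smaller; O(n!) grows faster


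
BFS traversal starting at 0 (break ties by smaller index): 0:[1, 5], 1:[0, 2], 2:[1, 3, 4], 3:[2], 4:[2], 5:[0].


BFS queue: start with [0]
Visit order: [0, 1, 5, 2, 3, 4]


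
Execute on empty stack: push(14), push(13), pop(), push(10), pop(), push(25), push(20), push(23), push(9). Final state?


push(14) -> [14]
push(13) -> [14, 13]
pop() returns 13 -> [14]
push(10) -> [14, 10]
pop() returns 10 -> [14]
push(25) -> [14, 25]
push(20) -> [14, 25, 20]
push(23) -> [14, 25, 20, 23]
push(9) -> [14, 25, 20, 23, 9]
Final stack (bottom to top): [14, 25, 20, 23, 9]


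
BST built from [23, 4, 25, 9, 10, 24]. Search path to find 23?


BST root = 23
Search for 23: compare at each node
Path: [23]


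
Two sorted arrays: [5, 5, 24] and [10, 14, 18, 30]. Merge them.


Compare heads, take smaller each step.
Merged: [5, 5, 10, 14, 18, 24, 30]


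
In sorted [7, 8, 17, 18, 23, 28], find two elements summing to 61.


Two pointers: lo=0, hi=5
No pair sums to 61


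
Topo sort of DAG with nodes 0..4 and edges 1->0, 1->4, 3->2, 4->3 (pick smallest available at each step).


Kahn's algorithm, process smallest node first
Order: [1, 0, 4, 3, 2]


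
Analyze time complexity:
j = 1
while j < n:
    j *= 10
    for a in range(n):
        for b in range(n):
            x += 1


Per nesting level: O(log n) * O(n) * O(n) = O(n^2 log n)
Complexity: O(n^2 log n)


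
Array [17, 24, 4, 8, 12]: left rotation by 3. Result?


Left rotate by 3: [8, 12, 17, 24, 4]


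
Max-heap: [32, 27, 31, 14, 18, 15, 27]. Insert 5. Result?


Append 5: [32, 27, 31, 14, 18, 15, 27, 5]
Bubble up: no swaps needed
Result: [32, 27, 31, 14, 18, 15, 27, 5]


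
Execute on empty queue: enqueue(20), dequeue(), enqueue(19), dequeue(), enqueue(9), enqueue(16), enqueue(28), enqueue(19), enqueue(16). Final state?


enqueue(20) -> [20]
dequeue() returns 20 -> []
enqueue(19) -> [19]
dequeue() returns 19 -> []
enqueue(9) -> [9]
enqueue(16) -> [9, 16]
enqueue(28) -> [9, 16, 28]
enqueue(19) -> [9, 16, 28, 19]
enqueue(16) -> [9, 16, 28, 19, 16]
Final queue (front to back): [9, 16, 28, 19, 16]


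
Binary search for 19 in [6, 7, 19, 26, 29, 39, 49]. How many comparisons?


Search for 19:
[0,6] mid=3 arr[3]=26
[0,2] mid=1 arr[1]=7
[2,2] mid=2 arr[2]=19
Total: 3 comparisons


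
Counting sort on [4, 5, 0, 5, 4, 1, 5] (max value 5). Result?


Count array: [1, 1, 0, 0, 2, 3]
Reconstruct: [0, 1, 4, 4, 5, 5, 5]


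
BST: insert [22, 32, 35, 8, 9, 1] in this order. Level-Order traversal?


Root = 22; build tree by BST insertion.
Level-Order traversal: [22, 8, 32, 1, 9, 35]


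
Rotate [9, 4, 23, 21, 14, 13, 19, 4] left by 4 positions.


Left rotate by 4: [14, 13, 19, 4, 9, 4, 23, 21]


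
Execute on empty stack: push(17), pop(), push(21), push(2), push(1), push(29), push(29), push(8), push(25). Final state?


push(17) -> [17]
pop() returns 17 -> []
push(21) -> [21]
push(2) -> [21, 2]
push(1) -> [21, 2, 1]
push(29) -> [21, 2, 1, 29]
push(29) -> [21, 2, 1, 29, 29]
push(8) -> [21, 2, 1, 29, 29, 8]
push(25) -> [21, 2, 1, 29, 29, 8, 25]
Final stack (bottom to top): [21, 2, 1, 29, 29, 8, 25]


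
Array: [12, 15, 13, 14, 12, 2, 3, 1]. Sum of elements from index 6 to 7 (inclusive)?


Prefix sums: [0, 12, 27, 40, 54, 66, 68, 71, 72]
Sum[6..7] = prefix[8] - prefix[6] = 72 - 68 = 4


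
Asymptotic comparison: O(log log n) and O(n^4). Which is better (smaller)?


double-logarithmic grows slower than quartic
O(log log n) is asymptotically smaller; O(n^4) grows faster


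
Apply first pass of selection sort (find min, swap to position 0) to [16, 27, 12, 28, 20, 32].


After one pass: [12, 27, 16, 28, 20, 32]


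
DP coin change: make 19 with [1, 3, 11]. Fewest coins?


dp[0]=0; dp[i]=1+min(dp[i-c] for c in coins)
...dp[14]=2, dp[15]=3, dp[16]=4, dp[17]=3, dp[18]=4, dp[19]=5
Minimum coins for 19 = 5


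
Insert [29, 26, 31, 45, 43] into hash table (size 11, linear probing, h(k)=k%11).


Insertions: 29->slot 7; 26->slot 4; 31->slot 9; 45->slot 1; 43->slot 10
Table: [None, 45, None, None, 26, None, None, 29, None, 31, 43]


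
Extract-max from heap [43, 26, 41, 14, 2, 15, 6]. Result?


Max = 43
Replace root with last, heapify down
Resulting heap: [41, 26, 15, 14, 2, 6]


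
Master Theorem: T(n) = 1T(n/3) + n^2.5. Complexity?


a=1, b=3, c=2.5. log_3(1)=0 < c=2.5. Case 3: O(n^c) = O(n^2.500)
Complexity: O(n^2.500)


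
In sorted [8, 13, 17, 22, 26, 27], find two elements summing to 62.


Two pointers: lo=0, hi=5
No pair sums to 62


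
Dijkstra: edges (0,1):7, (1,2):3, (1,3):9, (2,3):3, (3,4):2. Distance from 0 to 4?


Dijkstra from 0:
Distances: {0: 0, 1: 7, 2: 10, 3: 13, 4: 15}
Shortest distance to 4 = 15, path = [0, 1, 2, 3, 4]


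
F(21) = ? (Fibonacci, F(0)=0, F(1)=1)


F(n)=F(n-1)+F(n-2)
...F(19)=4181, F(20)=6765, F(21)=10946


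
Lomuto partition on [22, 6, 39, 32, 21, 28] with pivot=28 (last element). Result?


Elements <= 28 go left of pivot.
Result: [22, 6, 21, 28, 39, 32], pivot at index 3


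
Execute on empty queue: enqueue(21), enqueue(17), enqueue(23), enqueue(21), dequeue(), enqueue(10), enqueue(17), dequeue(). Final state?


enqueue(21) -> [21]
enqueue(17) -> [21, 17]
enqueue(23) -> [21, 17, 23]
enqueue(21) -> [21, 17, 23, 21]
dequeue() returns 21 -> [17, 23, 21]
enqueue(10) -> [17, 23, 21, 10]
enqueue(17) -> [17, 23, 21, 10, 17]
dequeue() returns 17 -> [23, 21, 10, 17]
Final queue (front to back): [23, 21, 10, 17]


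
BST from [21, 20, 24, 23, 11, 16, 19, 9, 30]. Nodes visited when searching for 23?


BST root = 21
Search for 23: compare at each node
Path: [21, 24, 23]


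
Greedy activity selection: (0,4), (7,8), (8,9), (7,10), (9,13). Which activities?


Greedy: pick earliest-ending, then skip overlaps.
Selected (4 activities): [(0, 4), (7, 8), (8, 9), (9, 13)]


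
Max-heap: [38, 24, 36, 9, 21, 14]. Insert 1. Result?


Append 1: [38, 24, 36, 9, 21, 14, 1]
Bubble up: no swaps needed
Result: [38, 24, 36, 9, 21, 14, 1]


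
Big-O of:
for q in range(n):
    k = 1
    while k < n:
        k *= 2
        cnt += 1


Per nesting level: O(n) * O(log n) = O(n log n)
Complexity: O(n log n)


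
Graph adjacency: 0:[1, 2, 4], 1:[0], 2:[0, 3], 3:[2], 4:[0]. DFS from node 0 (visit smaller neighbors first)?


DFS stack-based: start with [0]
Visit order: [0, 1, 2, 3, 4]


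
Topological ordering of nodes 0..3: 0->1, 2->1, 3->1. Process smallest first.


Kahn's algorithm, process smallest node first
Order: [0, 2, 3, 1]


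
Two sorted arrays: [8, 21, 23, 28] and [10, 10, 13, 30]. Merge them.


Compare heads, take smaller each step.
Merged: [8, 10, 10, 13, 21, 23, 28, 30]


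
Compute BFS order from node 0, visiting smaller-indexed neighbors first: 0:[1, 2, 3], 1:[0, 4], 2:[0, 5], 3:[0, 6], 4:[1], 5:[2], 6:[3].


BFS queue: start with [0]
Visit order: [0, 1, 2, 3, 4, 5, 6]


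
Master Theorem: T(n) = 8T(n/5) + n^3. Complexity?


a=8, b=5, c=3. log_5(8)=1.292 < c=3. Case 3: O(n^c) = O(n^3)
Complexity: O(n^3)


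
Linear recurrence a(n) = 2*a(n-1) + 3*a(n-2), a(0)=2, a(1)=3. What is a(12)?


Build bottom-up:
...a(10)=73812, a(11)=221433, a(12)=2*221433+3*73812=664302


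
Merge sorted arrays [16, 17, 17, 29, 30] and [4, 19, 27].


Compare heads, take smaller each step.
Merged: [4, 16, 17, 17, 19, 27, 29, 30]


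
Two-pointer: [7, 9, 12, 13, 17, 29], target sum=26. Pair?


Two pointers: lo=0, hi=5
Found pair: (9, 17) summing to 26


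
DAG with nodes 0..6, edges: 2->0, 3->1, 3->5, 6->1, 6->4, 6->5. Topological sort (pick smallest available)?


Kahn's algorithm, process smallest node first
Order: [2, 0, 3, 6, 1, 4, 5]


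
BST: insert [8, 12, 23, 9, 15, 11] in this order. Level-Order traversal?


Root = 8; build tree by BST insertion.
Level-Order traversal: [8, 12, 9, 23, 11, 15]


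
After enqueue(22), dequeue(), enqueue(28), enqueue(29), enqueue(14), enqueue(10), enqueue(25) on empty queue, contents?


enqueue(22) -> [22]
dequeue() returns 22 -> []
enqueue(28) -> [28]
enqueue(29) -> [28, 29]
enqueue(14) -> [28, 29, 14]
enqueue(10) -> [28, 29, 14, 10]
enqueue(25) -> [28, 29, 14, 10, 25]
Final queue (front to back): [28, 29, 14, 10, 25]


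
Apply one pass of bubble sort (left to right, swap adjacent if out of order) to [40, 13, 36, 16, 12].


After one pass: [13, 36, 16, 12, 40]


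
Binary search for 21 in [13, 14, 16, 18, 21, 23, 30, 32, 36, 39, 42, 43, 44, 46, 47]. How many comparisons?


Search for 21:
[0,14] mid=7 arr[7]=32
[0,6] mid=3 arr[3]=18
[4,6] mid=5 arr[5]=23
[4,4] mid=4 arr[4]=21
Total: 4 comparisons


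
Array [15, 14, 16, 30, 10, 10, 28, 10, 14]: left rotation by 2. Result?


Left rotate by 2: [16, 30, 10, 10, 28, 10, 14, 15, 14]


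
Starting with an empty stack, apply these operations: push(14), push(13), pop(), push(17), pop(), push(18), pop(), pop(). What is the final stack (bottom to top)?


push(14) -> [14]
push(13) -> [14, 13]
pop() returns 13 -> [14]
push(17) -> [14, 17]
pop() returns 17 -> [14]
push(18) -> [14, 18]
pop() returns 18 -> [14]
pop() returns 14 -> []
Final stack (bottom to top): []


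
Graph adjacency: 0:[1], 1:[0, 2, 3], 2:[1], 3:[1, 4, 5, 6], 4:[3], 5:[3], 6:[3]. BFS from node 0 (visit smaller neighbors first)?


BFS queue: start with [0]
Visit order: [0, 1, 2, 3, 4, 5, 6]


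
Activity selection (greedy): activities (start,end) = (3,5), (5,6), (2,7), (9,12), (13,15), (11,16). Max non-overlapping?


Greedy: pick earliest-ending, then skip overlaps.
Selected (4 activities): [(3, 5), (5, 6), (9, 12), (13, 15)]


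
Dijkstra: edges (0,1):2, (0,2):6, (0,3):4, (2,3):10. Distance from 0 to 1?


Dijkstra from 0:
Distances: {0: 0, 1: 2, 2: 6, 3: 4}
Shortest distance to 1 = 2, path = [0, 1]


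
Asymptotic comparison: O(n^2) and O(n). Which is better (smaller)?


linear grows slower than quadratic
O(n) is asymptotically smaller; O(n^2) grows faster


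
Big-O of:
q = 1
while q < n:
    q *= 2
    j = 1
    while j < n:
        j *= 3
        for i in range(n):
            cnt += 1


Per nesting level: O(log n) * O(log n) * O(n) = O(n (log n)^2)
Complexity: O(n (log n)^2)


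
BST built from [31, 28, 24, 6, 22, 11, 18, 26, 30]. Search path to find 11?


BST root = 31
Search for 11: compare at each node
Path: [31, 28, 24, 6, 22, 11]


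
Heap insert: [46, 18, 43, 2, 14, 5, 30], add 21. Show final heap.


Append 21: [46, 18, 43, 2, 14, 5, 30, 21]
Bubble up: swap idx 7(21) with idx 3(2); swap idx 3(21) with idx 1(18)
Result: [46, 21, 43, 18, 14, 5, 30, 2]


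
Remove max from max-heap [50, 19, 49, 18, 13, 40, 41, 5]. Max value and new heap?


Max = 50
Replace root with last, heapify down
Resulting heap: [49, 19, 41, 18, 13, 40, 5]


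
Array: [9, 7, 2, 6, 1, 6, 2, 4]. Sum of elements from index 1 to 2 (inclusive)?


Prefix sums: [0, 9, 16, 18, 24, 25, 31, 33, 37]
Sum[1..2] = prefix[3] - prefix[1] = 18 - 9 = 9


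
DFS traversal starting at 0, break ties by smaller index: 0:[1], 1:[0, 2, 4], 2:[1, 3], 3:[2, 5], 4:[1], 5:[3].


DFS stack-based: start with [0]
Visit order: [0, 1, 2, 3, 5, 4]


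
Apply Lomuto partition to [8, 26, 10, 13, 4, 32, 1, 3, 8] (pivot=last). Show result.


Elements <= 8 go left of pivot.
Result: [8, 4, 1, 3, 8, 32, 10, 13, 26], pivot at index 4


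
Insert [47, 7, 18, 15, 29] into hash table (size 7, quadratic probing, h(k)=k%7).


Insertions: 47->slot 5; 7->slot 0; 18->slot 4; 15->slot 1; 29->slot 2
Table: [7, 15, 29, None, 18, 47, None]


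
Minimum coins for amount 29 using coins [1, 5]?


dp[0]=0; dp[i]=1+min(dp[i-c] for c in coins)
...dp[24]=8, dp[25]=5, dp[26]=6, dp[27]=7, dp[28]=8, dp[29]=9
Minimum coins for 29 = 9


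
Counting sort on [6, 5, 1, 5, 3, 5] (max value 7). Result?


Count array: [0, 1, 0, 1, 0, 3, 1, 0]
Reconstruct: [1, 3, 5, 5, 5, 6]


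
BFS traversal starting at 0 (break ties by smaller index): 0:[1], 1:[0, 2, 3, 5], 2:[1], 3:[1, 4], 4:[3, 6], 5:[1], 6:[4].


BFS queue: start with [0]
Visit order: [0, 1, 2, 3, 5, 4, 6]


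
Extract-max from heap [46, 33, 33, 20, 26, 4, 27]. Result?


Max = 46
Replace root with last, heapify down
Resulting heap: [33, 27, 33, 20, 26, 4]


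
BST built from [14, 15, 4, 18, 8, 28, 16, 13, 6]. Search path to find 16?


BST root = 14
Search for 16: compare at each node
Path: [14, 15, 18, 16]


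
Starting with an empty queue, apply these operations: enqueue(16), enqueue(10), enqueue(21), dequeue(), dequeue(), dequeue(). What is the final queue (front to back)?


enqueue(16) -> [16]
enqueue(10) -> [16, 10]
enqueue(21) -> [16, 10, 21]
dequeue() returns 16 -> [10, 21]
dequeue() returns 10 -> [21]
dequeue() returns 21 -> []
Final queue (front to back): []


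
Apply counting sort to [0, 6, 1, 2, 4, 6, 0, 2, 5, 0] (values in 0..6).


Count array: [3, 1, 2, 0, 1, 1, 2]
Reconstruct: [0, 0, 0, 1, 2, 2, 4, 5, 6, 6]


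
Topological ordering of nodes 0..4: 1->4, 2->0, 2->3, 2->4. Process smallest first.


Kahn's algorithm, process smallest node first
Order: [1, 2, 0, 3, 4]


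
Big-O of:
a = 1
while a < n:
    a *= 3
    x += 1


Per nesting level: O(log n) = O(log n)
Complexity: O(log n)


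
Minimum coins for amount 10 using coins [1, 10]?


dp[0]=0; dp[i]=1+min(dp[i-c] for c in coins)
...dp[5]=5, dp[6]=6, dp[7]=7, dp[8]=8, dp[9]=9, dp[10]=1
Minimum coins for 10 = 1


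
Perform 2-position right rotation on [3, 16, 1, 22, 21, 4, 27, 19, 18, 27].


Right rotate by 2: [18, 27, 3, 16, 1, 22, 21, 4, 27, 19]


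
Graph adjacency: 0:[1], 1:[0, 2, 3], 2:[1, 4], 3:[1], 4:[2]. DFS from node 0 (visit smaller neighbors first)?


DFS stack-based: start with [0]
Visit order: [0, 1, 2, 4, 3]


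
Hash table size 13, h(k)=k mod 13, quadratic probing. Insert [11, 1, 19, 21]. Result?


Insertions: 11->slot 11; 1->slot 1; 19->slot 6; 21->slot 8
Table: [None, 1, None, None, None, None, 19, None, 21, None, None, 11, None]


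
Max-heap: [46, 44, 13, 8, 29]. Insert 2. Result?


Append 2: [46, 44, 13, 8, 29, 2]
Bubble up: no swaps needed
Result: [46, 44, 13, 8, 29, 2]


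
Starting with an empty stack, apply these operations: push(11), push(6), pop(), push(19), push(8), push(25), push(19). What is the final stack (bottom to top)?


push(11) -> [11]
push(6) -> [11, 6]
pop() returns 6 -> [11]
push(19) -> [11, 19]
push(8) -> [11, 19, 8]
push(25) -> [11, 19, 8, 25]
push(19) -> [11, 19, 8, 25, 19]
Final stack (bottom to top): [11, 19, 8, 25, 19]


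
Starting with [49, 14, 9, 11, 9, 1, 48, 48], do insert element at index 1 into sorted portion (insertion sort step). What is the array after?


After one pass: [14, 49, 9, 11, 9, 1, 48, 48]


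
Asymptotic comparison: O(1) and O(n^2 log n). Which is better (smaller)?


constant grows slower than n^2 log n
O(1) is asymptotically smaller; O(n^2 log n) grows faster


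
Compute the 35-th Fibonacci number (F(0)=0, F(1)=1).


F(n)=F(n-1)+F(n-2)
...F(33)=3524578, F(34)=5702887, F(35)=9227465


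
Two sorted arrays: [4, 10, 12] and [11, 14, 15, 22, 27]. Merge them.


Compare heads, take smaller each step.
Merged: [4, 10, 11, 12, 14, 15, 22, 27]


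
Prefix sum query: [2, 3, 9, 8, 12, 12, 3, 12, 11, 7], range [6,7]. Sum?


Prefix sums: [0, 2, 5, 14, 22, 34, 46, 49, 61, 72, 79]
Sum[6..7] = prefix[8] - prefix[6] = 61 - 46 = 15


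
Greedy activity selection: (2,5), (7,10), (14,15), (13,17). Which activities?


Greedy: pick earliest-ending, then skip overlaps.
Selected (3 activities): [(2, 5), (7, 10), (14, 15)]


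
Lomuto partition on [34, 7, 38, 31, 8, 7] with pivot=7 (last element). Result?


Elements <= 7 go left of pivot.
Result: [7, 7, 38, 31, 8, 34], pivot at index 1


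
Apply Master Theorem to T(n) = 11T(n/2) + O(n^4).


a=11, b=2, c=4. log_2(11)=3.459 < c=4. Case 3: O(n^c) = O(n^4)
Complexity: O(n^4)


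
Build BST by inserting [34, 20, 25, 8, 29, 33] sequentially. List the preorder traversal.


Root = 34; build tree by BST insertion.
Preorder traversal: [34, 20, 8, 25, 29, 33]


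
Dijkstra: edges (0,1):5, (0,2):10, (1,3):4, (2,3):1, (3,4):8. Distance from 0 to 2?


Dijkstra from 0:
Distances: {0: 0, 1: 5, 2: 10, 3: 9, 4: 17}
Shortest distance to 2 = 10, path = [0, 2]


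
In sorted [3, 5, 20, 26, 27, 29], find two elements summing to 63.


Two pointers: lo=0, hi=5
No pair sums to 63


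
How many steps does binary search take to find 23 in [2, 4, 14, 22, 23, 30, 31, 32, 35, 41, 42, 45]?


Search for 23:
[0,11] mid=5 arr[5]=30
[0,4] mid=2 arr[2]=14
[3,4] mid=3 arr[3]=22
[4,4] mid=4 arr[4]=23
Total: 4 comparisons


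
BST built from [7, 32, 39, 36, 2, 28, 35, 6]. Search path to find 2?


BST root = 7
Search for 2: compare at each node
Path: [7, 2]


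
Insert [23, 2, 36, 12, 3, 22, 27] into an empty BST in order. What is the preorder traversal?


Root = 23; build tree by BST insertion.
Preorder traversal: [23, 2, 12, 3, 22, 36, 27]


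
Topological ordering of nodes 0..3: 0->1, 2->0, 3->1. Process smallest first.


Kahn's algorithm, process smallest node first
Order: [2, 0, 3, 1]


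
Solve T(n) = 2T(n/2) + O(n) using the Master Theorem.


a=2, b=2, c=1. log_2(2)=1 = c=1. Case 2: O(n^c log n) = O(n log n)
Complexity: O(n log n)


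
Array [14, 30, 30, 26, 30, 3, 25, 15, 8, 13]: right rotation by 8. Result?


Right rotate by 8: [30, 26, 30, 3, 25, 15, 8, 13, 14, 30]


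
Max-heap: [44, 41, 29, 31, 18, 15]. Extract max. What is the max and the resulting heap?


Max = 44
Replace root with last, heapify down
Resulting heap: [41, 31, 29, 15, 18]


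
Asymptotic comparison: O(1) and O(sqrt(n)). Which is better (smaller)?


constant grows slower than sublinear
O(1) is asymptotically smaller; O(sqrt(n)) grows faster


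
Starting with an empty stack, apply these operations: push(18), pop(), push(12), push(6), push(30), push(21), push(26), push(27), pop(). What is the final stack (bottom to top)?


push(18) -> [18]
pop() returns 18 -> []
push(12) -> [12]
push(6) -> [12, 6]
push(30) -> [12, 6, 30]
push(21) -> [12, 6, 30, 21]
push(26) -> [12, 6, 30, 21, 26]
push(27) -> [12, 6, 30, 21, 26, 27]
pop() returns 27 -> [12, 6, 30, 21, 26]
Final stack (bottom to top): [12, 6, 30, 21, 26]


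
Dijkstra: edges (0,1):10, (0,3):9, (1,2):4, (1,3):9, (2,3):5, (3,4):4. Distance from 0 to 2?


Dijkstra from 0:
Distances: {0: 0, 1: 10, 2: 14, 3: 9, 4: 13}
Shortest distance to 2 = 14, path = [0, 3, 2]


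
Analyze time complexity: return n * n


Analysis: constant-time operation, no loop
Complexity: O(1)


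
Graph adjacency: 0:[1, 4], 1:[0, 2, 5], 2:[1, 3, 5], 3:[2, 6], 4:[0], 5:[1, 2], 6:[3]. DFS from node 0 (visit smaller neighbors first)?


DFS stack-based: start with [0]
Visit order: [0, 1, 2, 3, 6, 5, 4]


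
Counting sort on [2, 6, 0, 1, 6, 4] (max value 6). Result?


Count array: [1, 1, 1, 0, 1, 0, 2]
Reconstruct: [0, 1, 2, 4, 6, 6]


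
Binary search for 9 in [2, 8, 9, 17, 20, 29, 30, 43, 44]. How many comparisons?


Search for 9:
[0,8] mid=4 arr[4]=20
[0,3] mid=1 arr[1]=8
[2,3] mid=2 arr[2]=9
Total: 3 comparisons


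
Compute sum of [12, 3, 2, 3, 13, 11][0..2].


Prefix sums: [0, 12, 15, 17, 20, 33, 44]
Sum[0..2] = prefix[3] - prefix[0] = 17 - 0 = 17


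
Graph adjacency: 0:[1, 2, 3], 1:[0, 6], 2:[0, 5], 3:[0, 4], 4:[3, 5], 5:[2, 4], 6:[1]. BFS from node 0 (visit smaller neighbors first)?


BFS queue: start with [0]
Visit order: [0, 1, 2, 3, 6, 5, 4]


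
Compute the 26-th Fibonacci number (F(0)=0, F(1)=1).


F(n)=F(n-1)+F(n-2)
...F(24)=46368, F(25)=75025, F(26)=121393


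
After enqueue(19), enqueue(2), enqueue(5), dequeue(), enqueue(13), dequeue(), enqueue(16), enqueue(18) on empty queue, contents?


enqueue(19) -> [19]
enqueue(2) -> [19, 2]
enqueue(5) -> [19, 2, 5]
dequeue() returns 19 -> [2, 5]
enqueue(13) -> [2, 5, 13]
dequeue() returns 2 -> [5, 13]
enqueue(16) -> [5, 13, 16]
enqueue(18) -> [5, 13, 16, 18]
Final queue (front to back): [5, 13, 16, 18]


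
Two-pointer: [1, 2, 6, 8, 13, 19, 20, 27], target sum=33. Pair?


Two pointers: lo=0, hi=7
Found pair: (6, 27) summing to 33


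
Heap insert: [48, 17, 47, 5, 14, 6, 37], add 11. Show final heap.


Append 11: [48, 17, 47, 5, 14, 6, 37, 11]
Bubble up: swap idx 7(11) with idx 3(5)
Result: [48, 17, 47, 11, 14, 6, 37, 5]


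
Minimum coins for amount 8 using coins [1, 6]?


dp[0]=0; dp[i]=1+min(dp[i-c] for c in coins)
...dp[3]=3, dp[4]=4, dp[5]=5, dp[6]=1, dp[7]=2, dp[8]=3
Minimum coins for 8 = 3


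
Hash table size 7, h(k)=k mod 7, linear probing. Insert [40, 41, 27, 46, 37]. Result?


Insertions: 40->slot 5; 41->slot 6; 27->slot 0; 46->slot 4; 37->slot 2
Table: [27, None, 37, None, 46, 40, 41]


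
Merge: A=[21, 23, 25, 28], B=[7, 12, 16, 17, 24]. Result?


Compare heads, take smaller each step.
Merged: [7, 12, 16, 17, 21, 23, 24, 25, 28]


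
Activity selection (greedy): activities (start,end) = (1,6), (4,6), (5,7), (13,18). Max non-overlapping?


Greedy: pick earliest-ending, then skip overlaps.
Selected (2 activities): [(1, 6), (13, 18)]


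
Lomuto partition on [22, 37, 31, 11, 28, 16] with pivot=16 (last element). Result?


Elements <= 16 go left of pivot.
Result: [11, 16, 31, 22, 28, 37], pivot at index 1


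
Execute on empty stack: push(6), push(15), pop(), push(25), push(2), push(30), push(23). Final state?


push(6) -> [6]
push(15) -> [6, 15]
pop() returns 15 -> [6]
push(25) -> [6, 25]
push(2) -> [6, 25, 2]
push(30) -> [6, 25, 2, 30]
push(23) -> [6, 25, 2, 30, 23]
Final stack (bottom to top): [6, 25, 2, 30, 23]


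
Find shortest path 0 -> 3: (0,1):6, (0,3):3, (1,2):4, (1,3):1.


Dijkstra from 0:
Distances: {0: 0, 1: 4, 2: 8, 3: 3}
Shortest distance to 3 = 3, path = [0, 3]


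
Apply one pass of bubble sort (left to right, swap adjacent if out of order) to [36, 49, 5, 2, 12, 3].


After one pass: [36, 5, 2, 12, 3, 49]


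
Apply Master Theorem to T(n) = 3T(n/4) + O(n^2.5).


a=3, b=4, c=2.5. log_4(3)=0.792 < c=2.5. Case 3: O(n^c) = O(n^2.500)
Complexity: O(n^2.500)


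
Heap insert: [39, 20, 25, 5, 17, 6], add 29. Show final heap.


Append 29: [39, 20, 25, 5, 17, 6, 29]
Bubble up: swap idx 6(29) with idx 2(25)
Result: [39, 20, 29, 5, 17, 6, 25]


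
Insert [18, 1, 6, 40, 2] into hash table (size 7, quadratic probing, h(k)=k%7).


Insertions: 18->slot 4; 1->slot 1; 6->slot 6; 40->slot 5; 2->slot 2
Table: [None, 1, 2, None, 18, 40, 6]


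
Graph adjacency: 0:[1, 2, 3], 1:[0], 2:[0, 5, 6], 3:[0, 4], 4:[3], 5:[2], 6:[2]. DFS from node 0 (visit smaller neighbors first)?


DFS stack-based: start with [0]
Visit order: [0, 1, 2, 5, 6, 3, 4]


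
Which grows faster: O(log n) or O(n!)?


logarithmic grows slower than factorial
O(log n) is asymptotically smaller; O(n!) grows faster


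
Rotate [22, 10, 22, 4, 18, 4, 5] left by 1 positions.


Left rotate by 1: [10, 22, 4, 18, 4, 5, 22]


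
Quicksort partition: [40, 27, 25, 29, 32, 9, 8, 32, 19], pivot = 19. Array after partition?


Elements <= 19 go left of pivot.
Result: [9, 8, 19, 29, 32, 40, 27, 32, 25], pivot at index 2


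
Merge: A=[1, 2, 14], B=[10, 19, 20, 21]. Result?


Compare heads, take smaller each step.
Merged: [1, 2, 10, 14, 19, 20, 21]


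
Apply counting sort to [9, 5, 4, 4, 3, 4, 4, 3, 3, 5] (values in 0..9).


Count array: [0, 0, 0, 3, 4, 2, 0, 0, 0, 1]
Reconstruct: [3, 3, 3, 4, 4, 4, 4, 5, 5, 9]


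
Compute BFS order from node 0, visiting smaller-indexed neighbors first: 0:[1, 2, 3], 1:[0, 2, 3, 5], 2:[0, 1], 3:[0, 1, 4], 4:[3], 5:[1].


BFS queue: start with [0]
Visit order: [0, 1, 2, 3, 5, 4]


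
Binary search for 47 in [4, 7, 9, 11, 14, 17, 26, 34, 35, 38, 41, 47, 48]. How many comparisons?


Search for 47:
[0,12] mid=6 arr[6]=26
[7,12] mid=9 arr[9]=38
[10,12] mid=11 arr[11]=47
Total: 3 comparisons


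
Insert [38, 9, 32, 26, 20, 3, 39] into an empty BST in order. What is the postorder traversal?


Root = 38; build tree by BST insertion.
Postorder traversal: [3, 20, 26, 32, 9, 39, 38]


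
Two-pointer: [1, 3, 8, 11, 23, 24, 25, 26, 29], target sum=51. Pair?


Two pointers: lo=0, hi=8
Found pair: (25, 26) summing to 51


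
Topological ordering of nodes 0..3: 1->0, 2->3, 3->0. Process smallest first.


Kahn's algorithm, process smallest node first
Order: [1, 2, 3, 0]


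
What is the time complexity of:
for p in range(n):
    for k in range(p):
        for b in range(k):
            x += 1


Per nesting level: O(n) * O(n) [triangular over p] * O(n) [triangular over k] = O(n^3)
Complexity: O(n^3)


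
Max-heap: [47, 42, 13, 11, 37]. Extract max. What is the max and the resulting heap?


Max = 47
Replace root with last, heapify down
Resulting heap: [42, 37, 13, 11]


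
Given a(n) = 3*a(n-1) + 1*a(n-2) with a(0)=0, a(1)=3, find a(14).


Build bottom-up:
...a(12)=1401840, a(13)=4629963, a(14)=3*4629963+1*1401840=15291729


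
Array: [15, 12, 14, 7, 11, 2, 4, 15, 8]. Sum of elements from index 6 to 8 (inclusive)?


Prefix sums: [0, 15, 27, 41, 48, 59, 61, 65, 80, 88]
Sum[6..8] = prefix[9] - prefix[6] = 88 - 61 = 27


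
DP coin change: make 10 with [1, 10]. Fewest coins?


dp[0]=0; dp[i]=1+min(dp[i-c] for c in coins)
...dp[5]=5, dp[6]=6, dp[7]=7, dp[8]=8, dp[9]=9, dp[10]=1
Minimum coins for 10 = 1


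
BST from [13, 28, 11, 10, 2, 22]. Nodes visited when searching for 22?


BST root = 13
Search for 22: compare at each node
Path: [13, 28, 22]


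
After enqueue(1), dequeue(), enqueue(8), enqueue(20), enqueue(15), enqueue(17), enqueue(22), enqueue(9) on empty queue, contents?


enqueue(1) -> [1]
dequeue() returns 1 -> []
enqueue(8) -> [8]
enqueue(20) -> [8, 20]
enqueue(15) -> [8, 20, 15]
enqueue(17) -> [8, 20, 15, 17]
enqueue(22) -> [8, 20, 15, 17, 22]
enqueue(9) -> [8, 20, 15, 17, 22, 9]
Final queue (front to back): [8, 20, 15, 17, 22, 9]


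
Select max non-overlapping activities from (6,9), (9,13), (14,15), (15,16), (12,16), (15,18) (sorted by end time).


Greedy: pick earliest-ending, then skip overlaps.
Selected (4 activities): [(6, 9), (9, 13), (14, 15), (15, 16)]


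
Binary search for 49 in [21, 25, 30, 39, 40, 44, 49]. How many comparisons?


Search for 49:
[0,6] mid=3 arr[3]=39
[4,6] mid=5 arr[5]=44
[6,6] mid=6 arr[6]=49
Total: 3 comparisons


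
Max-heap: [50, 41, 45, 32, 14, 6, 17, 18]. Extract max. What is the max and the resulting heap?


Max = 50
Replace root with last, heapify down
Resulting heap: [45, 41, 18, 32, 14, 6, 17]


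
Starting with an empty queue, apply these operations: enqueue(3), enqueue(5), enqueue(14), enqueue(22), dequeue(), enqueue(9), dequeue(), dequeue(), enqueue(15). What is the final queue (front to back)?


enqueue(3) -> [3]
enqueue(5) -> [3, 5]
enqueue(14) -> [3, 5, 14]
enqueue(22) -> [3, 5, 14, 22]
dequeue() returns 3 -> [5, 14, 22]
enqueue(9) -> [5, 14, 22, 9]
dequeue() returns 5 -> [14, 22, 9]
dequeue() returns 14 -> [22, 9]
enqueue(15) -> [22, 9, 15]
Final queue (front to back): [22, 9, 15]


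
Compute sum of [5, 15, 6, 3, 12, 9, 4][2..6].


Prefix sums: [0, 5, 20, 26, 29, 41, 50, 54]
Sum[2..6] = prefix[7] - prefix[2] = 54 - 20 = 34


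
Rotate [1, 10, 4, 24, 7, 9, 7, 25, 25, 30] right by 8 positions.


Right rotate by 8: [4, 24, 7, 9, 7, 25, 25, 30, 1, 10]


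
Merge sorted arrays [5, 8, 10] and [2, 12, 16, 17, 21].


Compare heads, take smaller each step.
Merged: [2, 5, 8, 10, 12, 16, 17, 21]


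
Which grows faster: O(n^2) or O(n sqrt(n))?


n^1.5 grows slower than quadratic
O(n sqrt(n)) is asymptotically smaller; O(n^2) grows faster


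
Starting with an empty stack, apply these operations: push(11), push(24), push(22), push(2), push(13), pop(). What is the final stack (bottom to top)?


push(11) -> [11]
push(24) -> [11, 24]
push(22) -> [11, 24, 22]
push(2) -> [11, 24, 22, 2]
push(13) -> [11, 24, 22, 2, 13]
pop() returns 13 -> [11, 24, 22, 2]
Final stack (bottom to top): [11, 24, 22, 2]


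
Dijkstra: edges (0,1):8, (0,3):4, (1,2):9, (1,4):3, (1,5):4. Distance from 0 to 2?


Dijkstra from 0:
Distances: {0: 0, 1: 8, 2: 17, 3: 4, 4: 11, 5: 12}
Shortest distance to 2 = 17, path = [0, 1, 2]


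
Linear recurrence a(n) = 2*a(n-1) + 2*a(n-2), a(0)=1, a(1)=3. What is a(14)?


Build bottom-up:
...a(12)=186304, a(13)=508992, a(14)=2*508992+2*186304=1390592


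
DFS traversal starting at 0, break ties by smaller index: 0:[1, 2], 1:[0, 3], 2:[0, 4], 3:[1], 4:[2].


DFS stack-based: start with [0]
Visit order: [0, 1, 3, 2, 4]


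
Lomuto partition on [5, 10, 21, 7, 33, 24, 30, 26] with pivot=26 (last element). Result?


Elements <= 26 go left of pivot.
Result: [5, 10, 21, 7, 24, 26, 30, 33], pivot at index 5


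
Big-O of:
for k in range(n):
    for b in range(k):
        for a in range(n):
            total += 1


Per nesting level: O(n) * O(n) [triangular over k] * O(n) = O(n^3)
Complexity: O(n^3)


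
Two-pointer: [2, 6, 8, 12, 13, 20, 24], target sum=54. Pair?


Two pointers: lo=0, hi=6
No pair sums to 54


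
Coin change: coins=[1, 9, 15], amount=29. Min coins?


dp[0]=0; dp[i]=1+min(dp[i-c] for c in coins)
...dp[24]=2, dp[25]=3, dp[26]=4, dp[27]=3, dp[28]=4, dp[29]=5
Minimum coins for 29 = 5


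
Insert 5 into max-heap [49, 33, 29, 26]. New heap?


Append 5: [49, 33, 29, 26, 5]
Bubble up: no swaps needed
Result: [49, 33, 29, 26, 5]


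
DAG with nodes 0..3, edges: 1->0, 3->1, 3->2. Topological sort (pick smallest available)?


Kahn's algorithm, process smallest node first
Order: [3, 1, 0, 2]


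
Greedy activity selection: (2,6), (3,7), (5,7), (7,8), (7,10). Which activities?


Greedy: pick earliest-ending, then skip overlaps.
Selected (2 activities): [(2, 6), (7, 8)]


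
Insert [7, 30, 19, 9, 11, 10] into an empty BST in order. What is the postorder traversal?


Root = 7; build tree by BST insertion.
Postorder traversal: [10, 11, 9, 19, 30, 7]


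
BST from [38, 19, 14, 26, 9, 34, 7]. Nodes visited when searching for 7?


BST root = 38
Search for 7: compare at each node
Path: [38, 19, 14, 9, 7]


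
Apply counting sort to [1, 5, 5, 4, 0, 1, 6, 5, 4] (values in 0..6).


Count array: [1, 2, 0, 0, 2, 3, 1]
Reconstruct: [0, 1, 1, 4, 4, 5, 5, 5, 6]


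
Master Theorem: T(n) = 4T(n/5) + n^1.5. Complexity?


a=4, b=5, c=1.5. log_5(4)=0.861 < c=1.5. Case 3: O(n^c) = O(n^1.500)
Complexity: O(n^1.500)


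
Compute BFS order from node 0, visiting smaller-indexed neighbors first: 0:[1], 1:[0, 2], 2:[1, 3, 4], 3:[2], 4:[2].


BFS queue: start with [0]
Visit order: [0, 1, 2, 3, 4]


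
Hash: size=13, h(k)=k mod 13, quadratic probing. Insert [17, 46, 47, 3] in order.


Insertions: 17->slot 4; 46->slot 7; 47->slot 8; 3->slot 3
Table: [None, None, None, 3, 17, None, None, 46, 47, None, None, None, None]


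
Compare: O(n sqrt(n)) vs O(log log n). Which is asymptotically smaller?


double-logarithmic grows slower than n^1.5
O(log log n) is asymptotically smaller; O(n sqrt(n)) grows faster


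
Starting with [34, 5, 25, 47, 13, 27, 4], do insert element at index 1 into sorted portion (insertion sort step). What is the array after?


After one pass: [5, 34, 25, 47, 13, 27, 4]


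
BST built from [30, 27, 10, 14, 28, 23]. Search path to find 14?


BST root = 30
Search for 14: compare at each node
Path: [30, 27, 10, 14]


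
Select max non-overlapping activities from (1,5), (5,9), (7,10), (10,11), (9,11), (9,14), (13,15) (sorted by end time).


Greedy: pick earliest-ending, then skip overlaps.
Selected (4 activities): [(1, 5), (5, 9), (10, 11), (13, 15)]


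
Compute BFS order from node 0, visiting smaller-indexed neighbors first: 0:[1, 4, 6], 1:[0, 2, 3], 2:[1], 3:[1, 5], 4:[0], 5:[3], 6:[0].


BFS queue: start with [0]
Visit order: [0, 1, 4, 6, 2, 3, 5]


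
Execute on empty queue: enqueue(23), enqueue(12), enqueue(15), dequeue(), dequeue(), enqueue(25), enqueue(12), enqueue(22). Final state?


enqueue(23) -> [23]
enqueue(12) -> [23, 12]
enqueue(15) -> [23, 12, 15]
dequeue() returns 23 -> [12, 15]
dequeue() returns 12 -> [15]
enqueue(25) -> [15, 25]
enqueue(12) -> [15, 25, 12]
enqueue(22) -> [15, 25, 12, 22]
Final queue (front to back): [15, 25, 12, 22]


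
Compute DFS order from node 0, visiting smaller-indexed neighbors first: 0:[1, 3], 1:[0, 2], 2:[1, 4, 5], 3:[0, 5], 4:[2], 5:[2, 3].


DFS stack-based: start with [0]
Visit order: [0, 1, 2, 4, 5, 3]


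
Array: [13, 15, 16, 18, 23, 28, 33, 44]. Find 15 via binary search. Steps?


Search for 15:
[0,7] mid=3 arr[3]=18
[0,2] mid=1 arr[1]=15
Total: 2 comparisons


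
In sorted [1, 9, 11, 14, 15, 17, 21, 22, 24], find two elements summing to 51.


Two pointers: lo=0, hi=8
No pair sums to 51


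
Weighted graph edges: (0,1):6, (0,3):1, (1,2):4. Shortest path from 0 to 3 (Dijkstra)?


Dijkstra from 0:
Distances: {0: 0, 1: 6, 2: 10, 3: 1}
Shortest distance to 3 = 1, path = [0, 3]


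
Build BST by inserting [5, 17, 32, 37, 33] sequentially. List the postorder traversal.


Root = 5; build tree by BST insertion.
Postorder traversal: [33, 37, 32, 17, 5]
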